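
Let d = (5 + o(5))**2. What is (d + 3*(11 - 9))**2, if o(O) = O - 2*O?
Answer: 36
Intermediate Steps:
o(O) = -O
d = 0 (d = (5 - 1*5)**2 = (5 - 5)**2 = 0**2 = 0)
(d + 3*(11 - 9))**2 = (0 + 3*(11 - 9))**2 = (0 + 3*2)**2 = (0 + 6)**2 = 6**2 = 36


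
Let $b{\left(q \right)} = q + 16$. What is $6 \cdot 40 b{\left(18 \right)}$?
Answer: $8160$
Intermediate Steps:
$b{\left(q \right)} = 16 + q$
$6 \cdot 40 b{\left(18 \right)} = 6 \cdot 40 \left(16 + 18\right) = 240 \cdot 34 = 8160$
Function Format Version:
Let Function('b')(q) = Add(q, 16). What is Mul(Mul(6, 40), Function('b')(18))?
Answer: 8160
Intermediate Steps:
Function('b')(q) = Add(16, q)
Mul(Mul(6, 40), Function('b')(18)) = Mul(Mul(6, 40), Add(16, 18)) = Mul(240, 34) = 8160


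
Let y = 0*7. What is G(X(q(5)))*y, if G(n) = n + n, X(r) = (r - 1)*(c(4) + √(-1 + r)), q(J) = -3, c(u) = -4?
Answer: 0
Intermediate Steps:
X(r) = (-1 + r)*(-4 + √(-1 + r)) (X(r) = (r - 1)*(-4 + √(-1 + r)) = (-1 + r)*(-4 + √(-1 + r)))
y = 0
G(n) = 2*n
G(X(q(5)))*y = (2*(4 - √(-1 - 3) - 4*(-3) - 3*√(-1 - 3)))*0 = (2*(4 - √(-4) + 12 - 6*I))*0 = (2*(4 - 2*I + 12 - 6*I))*0 = (2*(16 - 8*I))*0 = (32 - 16*I)*0 = 0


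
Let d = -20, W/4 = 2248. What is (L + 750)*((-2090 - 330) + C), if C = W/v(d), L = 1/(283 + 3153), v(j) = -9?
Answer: -19824868693/7731 ≈ -2.5643e+6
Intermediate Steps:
W = 8992 (W = 4*2248 = 8992)
L = 1/3436 ≈ 0.00029104
C = -8992/9 (C = 8992/(-9) = 8992*(-⅑) = -8992/9 ≈ -999.11)
(L + 750)*((-2090 - 330) + C) = (1/3436 + 750)*((-2090 - 330) - 8992/9) = 2577001*(-2420 - 8992/9)/3436 = (2577001/3436)*(-30772/9) = -19824868693/7731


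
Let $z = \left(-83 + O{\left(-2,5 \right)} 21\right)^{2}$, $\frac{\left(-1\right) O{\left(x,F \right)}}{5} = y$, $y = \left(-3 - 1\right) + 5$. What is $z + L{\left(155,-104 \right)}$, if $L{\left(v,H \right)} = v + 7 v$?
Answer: $36584$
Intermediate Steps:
$y = 1$ ($y = -4 + 5 = 1$)
$O{\left(x,F \right)} = -5$ ($O{\left(x,F \right)} = \left(-5\right) 1 = -5$)
$L{\left(v,H \right)} = 8 v$
$z = 35344$ ($z = \left(-83 - 105\right)^{2} = \left(-188\right)^{2} = 35344$)
$z + L{\left(155,-104 \right)} = 35344 + 8 \cdot 155 = 35344 + 1240 = 36584$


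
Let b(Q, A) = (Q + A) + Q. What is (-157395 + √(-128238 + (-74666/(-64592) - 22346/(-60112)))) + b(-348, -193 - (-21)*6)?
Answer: -158158 + 3*I*√45366062882497643/1784354 ≈ -1.5816e+5 + 358.1*I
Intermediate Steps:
b(Q, A) = A + 2*Q (b(Q, A) = (A + Q) + Q = A + 2*Q)
(-157395 + √(-128238 + (-74666/(-64592) - 22346/(-60112)))) + b(-348, -193 - (-21)*6) = (-157395 + √(-128238 + (-74666/(-64592) - 22346/(-60112)))) + ((-193 - (-21)*6) + 2*(-348)) = (-157395 + √(-128238 + (-74666*(-1/64592) - 22346*(-1/60112)))) + ((-193 - 1*(-126)) - 696) = (-157395 + √(-128238 + (37333/32296 + 11173/30056))) + ((-193 + 126) - 696) = (-157395 + √(-128238 + 92682741/60668036)) + (-67 - 696) = (-157395 + √(-7779854917827/60668036)) - 763 = (-157395 + 3*I*√45366062882497643/1784354) - 763 = -158158 + 3*I*√45366062882497643/1784354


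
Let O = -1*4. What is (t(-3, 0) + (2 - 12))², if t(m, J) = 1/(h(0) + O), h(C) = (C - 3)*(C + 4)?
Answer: 25921/256 ≈ 101.25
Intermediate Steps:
h(C) = (-3 + C)*(4 + C)
O = -4
t(m, J) = -1/16 (t(m, J) = 1/((-12 + 0 + 0²) - 4) = 1/((-12 + 0 + 0) - 4) = 1/(-12 - 4) = 1/(-16) = -1/16)
(t(-3, 0) + (2 - 12))² = (-1/16 + (2 - 12))² = (-1/16 - 10)² = (-161/16)² = 25921/256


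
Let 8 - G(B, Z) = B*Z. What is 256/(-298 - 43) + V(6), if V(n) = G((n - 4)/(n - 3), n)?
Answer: 1108/341 ≈ 3.2493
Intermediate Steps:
G(B, Z) = 8 - B*Z
V(n) = 8 - n*(-4 + n)/(-3 + n) (V(n) = 8 - (n - 4)/(n - 3)*n = 8 - (-4 + n)/(-3 + n)*n = 8 - n*(-4 + n)/(-3 + n))
256/(-298 - 43) + V(6) = 256/(-298 - 43) + (-24 - 1*6² + 12*6)/(-3 + 6) = 256/(-341) + (-24 - 1*36 + 72)/3 = 256*(-1/341) + (-24 - 36 + 72)/3 = -256/341 + (⅓)*12 = -256/341 + 4 = 1108/341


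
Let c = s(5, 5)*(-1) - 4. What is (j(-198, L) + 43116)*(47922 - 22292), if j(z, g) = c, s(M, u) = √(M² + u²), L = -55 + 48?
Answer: 1104960560 - 128150*√2 ≈ 1.1048e+9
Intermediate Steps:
L = -7
c = -4 - 5*√2 (c = √(5² + 5²)*(-1) - 4 = √(25 + 25)*(-1) - 4 = √50*(-1) - 4 = (5*√2)*(-1) - 4 = -5*√2 - 4 = -4 - 5*√2 ≈ -11.071)
j(z, g) = -4 - 5*√2
(j(-198, L) + 43116)*(47922 - 22292) = ((-4 - 5*√2) + 43116)*(47922 - 22292) = (43112 - 5*√2)*25630 = 1104960560 - 128150*√2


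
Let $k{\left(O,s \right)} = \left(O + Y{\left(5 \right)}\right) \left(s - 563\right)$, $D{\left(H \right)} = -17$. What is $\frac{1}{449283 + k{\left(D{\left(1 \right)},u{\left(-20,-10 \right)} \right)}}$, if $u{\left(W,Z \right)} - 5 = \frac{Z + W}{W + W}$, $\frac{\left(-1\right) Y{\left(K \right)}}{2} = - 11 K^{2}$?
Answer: $\frac{4}{609075} \approx 6.5673 \cdot 10^{-6}$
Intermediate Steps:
$Y{\left(K \right)} = 22 K^{2}$ ($Y{\left(K \right)} = - 2 \left(- 11 K^{2}\right) = 22 K^{2}$)
$u{\left(W,Z \right)} = 5 + \frac{W + Z}{2 W}$ ($u{\left(W,Z \right)} = 5 + \frac{Z + W}{W + W} = 5 + \frac{W + Z}{2 W}$)
$k{\left(O,s \right)} = \left(-563 + s\right) \left(550 + O\right)$ ($k{\left(O,s \right)} = \left(O + 22 \cdot 5^{2}\right) \left(s - 563\right) = \left(O + 22 \cdot 25\right) \left(-563 + s\right) = \left(O + 550\right) \left(-563 + s\right) = \left(550 + O\right) \left(-563 + s\right) = \left(-563 + s\right) \left(550 + O\right)$)
$\frac{1}{449283 + k{\left(D{\left(1 \right)},u{\left(-20,-10 \right)} \right)}} = \frac{1}{449283 - \left(300079 - \frac{533 \left(-10 + 11 \left(-20\right)\right)}{2 \left(-20\right)}\right)} = \frac{1}{449283 + \left(-309650 + 9571 + 550 \cdot \frac{1}{2} \left(- \frac{1}{20}\right) \left(-10 - 220\right) - 17 \cdot \frac{1}{2} \left(- \frac{1}{20}\right) \left(-10 - 220\right)\right)} = \frac{1}{449283 + \left(-309650 + 9571 + 550 \cdot \frac{1}{2} \left(- \frac{1}{20}\right) \left(-230\right) - 17 \cdot \frac{1}{2} \left(- \frac{1}{20}\right) \left(-230\right)\right)} = \frac{1}{449283 + \left(-309650 + 9571 + 550 \cdot \frac{23}{4} - \frac{391}{4}\right)} = \frac{1}{449283 + \left(-309650 + 9571 + \frac{6325}{2} - \frac{391}{4}\right)} = \frac{1}{449283 - \frac{1188057}{4}} = \frac{1}{\frac{609075}{4}} = \frac{4}{609075}$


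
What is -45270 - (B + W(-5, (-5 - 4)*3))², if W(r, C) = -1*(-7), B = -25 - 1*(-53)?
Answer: -46495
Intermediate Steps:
B = 28 (B = -25 + 53 = 28)
W(r, C) = 7
-45270 - (B + W(-5, (-5 - 4)*3))² = -45270 - (28 + 7)² = -45270 - 1*35² = -45270 - 1*1225 = -45270 - 1225 = -46495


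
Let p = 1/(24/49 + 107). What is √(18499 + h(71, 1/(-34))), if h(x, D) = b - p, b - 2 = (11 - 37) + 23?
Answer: √513158105839/5267 ≈ 136.01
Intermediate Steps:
b = -1 (b = 2 + ((11 - 37) + 23) = 2 + (-26 + 23) = 2 - 3 = -1)
p = 49/5267 (p = 1/(24*(1/49) + 107) = 1/(24/49 + 107) = 1/(5267/49) = 49/5267 ≈ 0.0093032)
h(x, D) = -5316/5267 (h(x, D) = -1 - 1*49/5267 = -1 - 49/5267 = -5316/5267)
√(18499 + h(71, 1/(-34))) = √(18499 - 5316/5267) = √(97428917/5267) = √513158105839/5267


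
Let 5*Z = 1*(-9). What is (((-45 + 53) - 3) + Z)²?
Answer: 256/25 ≈ 10.240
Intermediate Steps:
Z = -9/5 (Z = (1*(-9))/5 = (⅕)*(-9) = -9/5 ≈ -1.8000)
(((-45 + 53) - 3) + Z)² = (((-45 + 53) - 3) - 9/5)² = ((8 - 3) - 9/5)² = (5 - 9/5)² = (16/5)² = 256/25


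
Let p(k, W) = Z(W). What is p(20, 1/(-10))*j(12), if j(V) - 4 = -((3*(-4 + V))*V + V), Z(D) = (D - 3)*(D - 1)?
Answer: -25234/25 ≈ -1009.4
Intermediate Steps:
Z(D) = (-1 + D)*(-3 + D) (Z(D) = (-3 + D)*(-1 + D) = (-1 + D)*(-3 + D))
j(V) = 4 - V - V*(-12 + 3*V) (j(V) = 4 - ((3*(-4 + V))*V + V) = 4 - ((-12 + 3*V)*V + V) = 4 - (V*(-12 + 3*V) + V) = 4 - (V + V*(-12 + 3*V)) = 4 + (-V - V*(-12 + 3*V)) = 4 - V - V*(-12 + 3*V))
p(k, W) = 3 + W**2 - 4*W
p(20, 1/(-10))*j(12) = (3 + (1/(-10))**2 - 4/(-10))*(4 - 3*12**2 + 11*12) = (3 + (-1/10)**2 - 4*(-1/10))*(4 - 3*144 + 132) = (3 + 1/100 + 2/5)*(4 - 432 + 132) = (341/100)*(-296) = -25234/25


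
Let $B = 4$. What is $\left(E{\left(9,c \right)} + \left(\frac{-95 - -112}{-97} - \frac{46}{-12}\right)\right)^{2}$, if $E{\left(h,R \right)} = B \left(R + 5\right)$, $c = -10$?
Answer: $\frac{90459121}{338724} \approx 267.06$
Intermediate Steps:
$E{\left(h,R \right)} = 20 + 4 R$ ($E{\left(h,R \right)} = 4 \left(R + 5\right) = 4 \left(5 + R\right) = 20 + 4 R$)
$\left(E{\left(9,c \right)} + \left(\frac{-95 - -112}{-97} - \frac{46}{-12}\right)\right)^{2} = \left(\left(20 + 4 \left(-10\right)\right) + \left(\frac{-95 - -112}{-97} - \frac{46}{-12}\right)\right)^{2} = \left(\left(20 - 40\right) + \left(\left(-95 + 112\right) \left(- \frac{1}{97}\right) - - \frac{23}{6}\right)\right)^{2} = \left(-20 + \left(17 \left(- \frac{1}{97}\right) + \frac{23}{6}\right)\right)^{2} = \left(-20 + \left(- \frac{17}{97} + \frac{23}{6}\right)\right)^{2} = \left(-20 + \frac{2129}{582}\right)^{2} = \left(- \frac{9511}{582}\right)^{2} = \frac{90459121}{338724}$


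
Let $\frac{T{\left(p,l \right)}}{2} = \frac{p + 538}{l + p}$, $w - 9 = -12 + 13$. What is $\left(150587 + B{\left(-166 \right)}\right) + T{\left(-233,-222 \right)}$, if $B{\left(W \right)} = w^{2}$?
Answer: $\frac{13712395}{91} \approx 1.5069 \cdot 10^{5}$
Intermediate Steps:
$w = 10$ ($w = 9 + \left(-12 + 13\right) = 9 + 1 = 10$)
$T{\left(p,l \right)} = \frac{2 \left(538 + p\right)}{l + p}$ ($T{\left(p,l \right)} = 2 \frac{p + 538}{l + p} = 2 \frac{538 + p}{l + p} = \frac{2 \left(538 + p\right)}{l + p}$)
$B{\left(W \right)} = 100$ ($B{\left(W \right)} = 10^{2} = 100$)
$\left(150587 + B{\left(-166 \right)}\right) + T{\left(-233,-222 \right)} = \left(150587 + 100\right) + \frac{2 \left(538 - 233\right)}{-222 - 233} = 150687 + 2 \frac{1}{-455} \cdot 305 = 150687 + 2 \left(- \frac{1}{455}\right) 305 = 150687 - \frac{122}{91} = \frac{13712395}{91}$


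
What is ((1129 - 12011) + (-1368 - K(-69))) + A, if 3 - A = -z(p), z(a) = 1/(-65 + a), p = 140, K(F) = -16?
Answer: -917324/75 ≈ -12231.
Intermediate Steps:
A = 226/75 (A = 3 - (-1)/(-65 + 140) = 3 - (-1)/75 = 3 - 1*(-1/75) = 3 + 1/75 = 226/75 ≈ 3.0133)
((1129 - 12011) + (-1368 - K(-69))) + A = ((1129 - 12011) + (-1368 - 1*(-16))) + 226/75 = (-10882 + (-1368 + 16)) + 226/75 = (-10882 - 1352) + 226/75 = -12234 + 226/75 = -917324/75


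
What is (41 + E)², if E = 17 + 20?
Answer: 6084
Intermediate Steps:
E = 37
(41 + E)² = (41 + 37)² = 78² = 6084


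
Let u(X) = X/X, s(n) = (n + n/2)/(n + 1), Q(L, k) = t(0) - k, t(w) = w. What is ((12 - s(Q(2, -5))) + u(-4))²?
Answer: 2209/16 ≈ 138.06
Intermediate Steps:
Q(L, k) = -k (Q(L, k) = 0 - k = -k)
s(n) = 3*n/(2*(1 + n)) (s(n) = (n + n*(½))/(1 + n) = (n + n/2)/(1 + n) = (3*n/2)/(1 + n) = 3*n/(2*(1 + n)))
u(X) = 1
((12 - s(Q(2, -5))) + u(-4))² = ((12 - 3*(-1*(-5))/(2*(1 - 1*(-5)))) + 1)² = ((12 - 3*5/(2*(1 + 5))) + 1)² = ((12 - 3*5/(2*6)) + 1)² = ((12 - 1*5/4) + 1)² = ((12 - 5/4) + 1)² = (43/4 + 1)² = (47/4)² = 2209/16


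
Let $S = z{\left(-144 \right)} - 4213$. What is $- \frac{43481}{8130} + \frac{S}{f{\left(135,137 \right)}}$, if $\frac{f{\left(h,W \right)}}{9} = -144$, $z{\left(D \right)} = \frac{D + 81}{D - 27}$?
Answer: $- \frac{1458163}{695115} \approx -2.0977$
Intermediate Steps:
$z{\left(D \right)} = \frac{81 + D}{-27 + D}$
$S = - \frac{80040}{19}$ ($S = \frac{81 - 144}{-27 - 144} - 4213 = \frac{1}{-171} \left(-63\right) - 4213 = \left(- \frac{1}{171}\right) \left(-63\right) - 4213 = \frac{7}{19} - 4213 = - \frac{80040}{19} \approx -4212.6$)
$f{\left(h,W \right)} = -1296$ ($f{\left(h,W \right)} = 9 \left(-144\right) = -1296$)
$- \frac{43481}{8130} + \frac{S}{f{\left(135,137 \right)}} = - \frac{43481}{8130} - \frac{80040}{19 \left(-1296\right)} = \left(-43481\right) \frac{1}{8130} - - \frac{3335}{1026} = - \frac{43481}{8130} + \frac{3335}{1026} = - \frac{1458163}{695115}$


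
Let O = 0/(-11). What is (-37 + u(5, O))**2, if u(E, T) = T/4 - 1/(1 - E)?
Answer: 21609/16 ≈ 1350.6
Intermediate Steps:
O = 0 (O = 0*(-1/11) = 0)
u(E, T) = -1/(1 - E) + T/4 (u(E, T) = T*(1/4) - 1/(1 - E) = T/4 - 1/(1 - E) = -1/(1 - E) + T/4)
(-37 + u(5, O))**2 = (-37 + (4 - 1*0 + 5*0)/(4*(-1 + 5)))**2 = (-37 + (1/4)*(4 + 0 + 0)/4)**2 = (-37 + (1/4)*(1/4)*4)**2 = (-37 + 1/4)**2 = (-147/4)**2 = 21609/16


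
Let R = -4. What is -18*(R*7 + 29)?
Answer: -18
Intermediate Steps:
-18*(R*7 + 29) = -18*(-4*7 + 29) = -18*(-28 + 29) = -18*1 = -18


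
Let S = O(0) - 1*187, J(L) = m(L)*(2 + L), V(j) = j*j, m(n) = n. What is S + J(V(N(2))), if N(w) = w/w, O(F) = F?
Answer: -184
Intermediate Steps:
N(w) = 1
V(j) = j²
J(L) = L*(2 + L)
S = -187 (S = 0 - 1*187 = 0 - 187 = -187)
S + J(V(N(2))) = -187 + 1²*(2 + 1²) = -187 + 1*(2 + 1) = -187 + 1*3 = -187 + 3 = -184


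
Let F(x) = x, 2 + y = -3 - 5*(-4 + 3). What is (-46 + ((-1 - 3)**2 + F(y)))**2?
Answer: 900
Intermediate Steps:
y = 0 (y = -2 + (-3 - 5*(-4 + 3)) = -2 + (-3 - 5*(-1)) = -2 + (-3 + 5) = -2 + 2 = 0)
(-46 + ((-1 - 3)**2 + F(y)))**2 = (-46 + ((-1 - 3)**2 + 0))**2 = (-46 + ((-4)**2 + 0))**2 = (-46 + (16 + 0))**2 = (-46 + 16)**2 = (-30)**2 = 900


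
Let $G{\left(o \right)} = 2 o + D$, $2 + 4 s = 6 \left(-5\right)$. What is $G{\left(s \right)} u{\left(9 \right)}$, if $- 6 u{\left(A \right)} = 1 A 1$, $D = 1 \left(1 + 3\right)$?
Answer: $18$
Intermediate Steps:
$D = 4$ ($D = 1 \cdot 4 = 4$)
$s = -8$ ($s = - \frac{1}{2} + \frac{6 \left(-5\right)}{4} = - \frac{1}{2} + \frac{1}{4} \left(-30\right) = - \frac{1}{2} - \frac{15}{2} = -8$)
$u{\left(A \right)} = - \frac{A}{6}$ ($u{\left(A \right)} = - \frac{1 A 1}{6} = - \frac{A 1}{6} = - \frac{A}{6}$)
$G{\left(o \right)} = 4 + 2 o$ ($G{\left(o \right)} = 2 o + 4 = 4 + 2 o$)
$G{\left(s \right)} u{\left(9 \right)} = \left(4 + 2 \left(-8\right)\right) \left(\left(- \frac{1}{6}\right) 9\right) = \left(4 - 16\right) \left(- \frac{3}{2}\right) = \left(-12\right) \left(- \frac{3}{2}\right) = 18$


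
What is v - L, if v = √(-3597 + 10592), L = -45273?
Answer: 45273 + √6995 ≈ 45357.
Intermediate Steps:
v = √6995 ≈ 83.636
v - L = √6995 - 1*(-45273) = √6995 + 45273 = 45273 + √6995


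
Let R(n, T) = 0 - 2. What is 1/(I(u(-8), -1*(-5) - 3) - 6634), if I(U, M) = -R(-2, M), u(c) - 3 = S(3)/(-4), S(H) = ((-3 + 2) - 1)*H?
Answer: -1/6632 ≈ -0.00015078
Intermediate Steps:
R(n, T) = -2
S(H) = -2*H (S(H) = (-1 - 1)*H = -2*H)
u(c) = 9/2 (u(c) = 3 - 2*3/(-4) = 3 - 6*(-¼) = 3 + 3/2 = 9/2)
I(U, M) = 2 (I(U, M) = -1*(-2) = 2)
1/(I(u(-8), -1*(-5) - 3) - 6634) = 1/(2 - 6634) = 1/(-6632) = -1/6632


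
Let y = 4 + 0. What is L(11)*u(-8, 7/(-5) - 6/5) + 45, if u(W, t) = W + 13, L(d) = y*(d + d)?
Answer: 485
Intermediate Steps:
y = 4
L(d) = 8*d (L(d) = 4*(d + d) = 4*(2*d) = 8*d)
u(W, t) = 13 + W
L(11)*u(-8, 7/(-5) - 6/5) + 45 = (8*11)*(13 - 8) + 45 = 88*5 + 45 = 440 + 45 = 485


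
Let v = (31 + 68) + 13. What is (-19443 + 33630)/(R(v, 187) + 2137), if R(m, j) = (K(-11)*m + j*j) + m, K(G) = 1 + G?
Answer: 14187/36098 ≈ 0.39301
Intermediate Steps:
v = 112 (v = 99 + 13 = 112)
R(m, j) = j² - 9*m (R(m, j) = ((1 - 11)*m + j*j) + m = (-10*m + j²) + m = (j² - 10*m) + m = j² - 9*m)
(-19443 + 33630)/(R(v, 187) + 2137) = (-19443 + 33630)/((187² - 9*112) + 2137) = 14187/((34969 - 1008) + 2137) = 14187/(33961 + 2137) = 14187/36098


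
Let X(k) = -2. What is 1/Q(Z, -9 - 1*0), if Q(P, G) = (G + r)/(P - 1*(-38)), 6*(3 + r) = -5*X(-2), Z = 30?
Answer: -204/31 ≈ -6.5806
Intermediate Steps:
r = -4/3 (r = -3 + (-5*(-2))/6 = -3 + (⅙)*10 = -3 + 5/3 = -4/3 ≈ -1.3333)
Q(P, G) = (-4/3 + G)/(38 + P) (Q(P, G) = (G - 4/3)/(P - 1*(-38)) = (-4/3 + G)/(P + 38) = (-4/3 + G)/(38 + P))
1/Q(Z, -9 - 1*0) = 1/((-4/3 + (-9 - 1*0))/(38 + 30)) = 1/((-4/3 + (-9 + 0))/68) = 1/((-4/3 - 9)/68) = 1/((1/68)*(-31/3)) = 1/(-31/204) = -204/31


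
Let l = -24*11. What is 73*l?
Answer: -19272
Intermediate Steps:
l = -264
73*l = 73*(-264) = -19272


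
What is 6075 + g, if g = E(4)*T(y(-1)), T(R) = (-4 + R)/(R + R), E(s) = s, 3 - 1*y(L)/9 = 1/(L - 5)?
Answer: 346373/57 ≈ 6076.7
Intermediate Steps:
y(L) = 27 - 9/(-5 + L) (y(L) = 27 - 9/(L - 5) = 27 - 9/(-5 + L))
T(R) = (-4 + R)/(2*R) (T(R) = (-4 + R)/((2*R)) = (-4 + R)*(1/(2*R)) = (-4 + R)/(2*R))
g = 98/57 (g = 4*((-4 + 9*(-16 + 3*(-1))/(-5 - 1))/(2*((9*(-16 + 3*(-1))/(-5 - 1))))) = 4*((-4 + 9*(-16 - 3)/(-6))/(2*((9*(-16 - 3)/(-6))))) = 4*((-4 + 9*(-1/6)*(-19))/(2*((9*(-1/6)*(-19))))) = 4*((-4 + 57/2)/(2*(57/2))) = 4*((1/2)*(2/57)*(49/2)) = 4*(49/114) = 98/57 ≈ 1.7193)
6075 + g = 6075 + 98/57 = 346373/57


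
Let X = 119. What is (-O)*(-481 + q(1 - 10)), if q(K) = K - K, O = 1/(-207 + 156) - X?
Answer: -2919670/51 ≈ -57248.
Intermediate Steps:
O = -6070/51 (O = 1/(-207 + 156) - 1*119 = 1/(-51) - 119 = -1/51 - 119 = -6070/51 ≈ -119.02)
q(K) = 0
(-O)*(-481 + q(1 - 10)) = (-1*(-6070/51))*(-481 + 0) = (6070/51)*(-481) = -2919670/51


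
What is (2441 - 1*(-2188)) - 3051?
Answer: 1578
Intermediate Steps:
(2441 - 1*(-2188)) - 3051 = (2441 + 2188) - 3051 = 4629 - 3051 = 1578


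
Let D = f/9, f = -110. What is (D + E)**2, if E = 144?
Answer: 1406596/81 ≈ 17365.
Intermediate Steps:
D = -110/9 ≈ -12.222
(D + E)**2 = (-110/9 + 144)**2 = (1186/9)**2 = 1406596/81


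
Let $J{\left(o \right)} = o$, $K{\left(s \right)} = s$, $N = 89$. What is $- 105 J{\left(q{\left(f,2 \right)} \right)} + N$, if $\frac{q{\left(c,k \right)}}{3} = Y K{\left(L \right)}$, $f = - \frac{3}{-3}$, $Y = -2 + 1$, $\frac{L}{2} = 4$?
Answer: $2609$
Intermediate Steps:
$L = 8$ ($L = 2 \cdot 4 = 8$)
$Y = -1$
$f = 1$ ($f = \left(-3\right) \left(- \frac{1}{3}\right) = 1$)
$q{\left(c,k \right)} = -24$ ($q{\left(c,k \right)} = 3 \left(\left(-1\right) 8\right) = 3 \left(-8\right) = -24$)
$- 105 J{\left(q{\left(f,2 \right)} \right)} + N = \left(-105\right) \left(-24\right) + 89 = 2520 + 89 = 2609$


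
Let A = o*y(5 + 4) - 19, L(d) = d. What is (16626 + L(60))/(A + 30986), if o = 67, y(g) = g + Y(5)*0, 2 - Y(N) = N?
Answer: 8343/15785 ≈ 0.52854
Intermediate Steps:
Y(N) = 2 - N
y(g) = g (y(g) = g + (2 - 1*5)*0 = g + (2 - 5)*0 = g - 3*0 = g + 0 = g)
A = 584 (A = 67*(5 + 4) - 19 = 67*9 - 19 = 603 - 19 = 584)
(16626 + L(60))/(A + 30986) = (16626 + 60)/(584 + 30986) = 16686/31570 = 16686*(1/31570) = 8343/15785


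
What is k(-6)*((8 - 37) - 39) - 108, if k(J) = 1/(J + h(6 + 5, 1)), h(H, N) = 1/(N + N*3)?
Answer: -2212/23 ≈ -96.174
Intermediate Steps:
h(H, N) = 1/(4*N) (h(H, N) = 1/(N + 3*N) = 1/(4*N))
k(J) = 1/(¼ + J) (k(J) = 1/(J + (¼)/1) = 1/(J + (¼)*1) = 1/(J + ¼) = 1/(¼ + J))
k(-6)*((8 - 37) - 39) - 108 = (4/(1 + 4*(-6)))*((8 - 37) - 39) - 108 = (4/(1 - 24))*(-29 - 39) - 108 = (4/(-23))*(-68) - 108 = (4*(-1/23))*(-68) - 108 = -4/23*(-68) - 108 = 272/23 - 108 = -2212/23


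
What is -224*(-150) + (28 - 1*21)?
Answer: 33607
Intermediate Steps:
-224*(-150) + (28 - 1*21) = 33600 + (28 - 21) = 33600 + 7 = 33607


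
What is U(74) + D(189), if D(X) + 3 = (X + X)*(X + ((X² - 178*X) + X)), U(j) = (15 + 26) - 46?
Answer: 928738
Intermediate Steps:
U(j) = -5 (U(j) = 41 - 46 = -5)
D(X) = -3 + 2*X*(X² - 176*X) (D(X) = -3 + (X + X)*(X + ((X² - 178*X) + X)) = -3 + (2*X)*(X + (X² - 177*X)) = -3 + (2*X)*(X² - 176*X) = -3 + 2*X*(X² - 176*X))
U(74) + D(189) = -5 + (-3 - 352*189² + 2*189³) = -5 + (-3 - 352*35721 + 2*6751269) = -5 + (-3 - 12573792 + 13502538) = -5 + 928743 = 928738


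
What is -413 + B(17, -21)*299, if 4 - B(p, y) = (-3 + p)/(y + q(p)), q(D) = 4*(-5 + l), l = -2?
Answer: 6079/7 ≈ 868.43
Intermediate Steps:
q(D) = -28 (q(D) = 4*(-5 - 2) = 4*(-7) = -28)
B(p, y) = 4 - (-3 + p)/(-28 + y) (B(p, y) = 4 - (-3 + p)/(y - 28) = 4 - (-3 + p)/(-28 + y))
-413 + B(17, -21)*299 = -413 + ((-109 - 1*17 + 4*(-21))/(-28 - 21))*299 = -413 + ((-109 - 17 - 84)/(-49))*299 = -413 - 1/49*(-210)*299 = -413 + (30/7)*299 = -413 + 8970/7 = 6079/7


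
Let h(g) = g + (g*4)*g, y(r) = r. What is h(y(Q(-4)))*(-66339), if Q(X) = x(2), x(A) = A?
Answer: -1194102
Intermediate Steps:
Q(X) = 2
h(g) = g + 4*g**2 (h(g) = g + (4*g)*g = g + 4*g**2)
h(y(Q(-4)))*(-66339) = (2*(1 + 4*2))*(-66339) = (2*(1 + 8))*(-66339) = (2*9)*(-66339) = 18*(-66339) = -1194102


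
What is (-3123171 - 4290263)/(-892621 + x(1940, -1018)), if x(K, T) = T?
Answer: 7413434/893639 ≈ 8.2958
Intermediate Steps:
(-3123171 - 4290263)/(-892621 + x(1940, -1018)) = (-3123171 - 4290263)/(-892621 - 1018) = -7413434/(-893639) = -7413434*(-1/893639) = 7413434/893639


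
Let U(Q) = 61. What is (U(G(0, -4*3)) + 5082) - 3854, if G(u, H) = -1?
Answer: 1289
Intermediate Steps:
(U(G(0, -4*3)) + 5082) - 3854 = (61 + 5082) - 3854 = 5143 - 3854 = 1289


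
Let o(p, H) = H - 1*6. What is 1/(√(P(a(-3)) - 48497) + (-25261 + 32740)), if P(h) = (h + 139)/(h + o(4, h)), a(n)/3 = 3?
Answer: 22437/167951777 - I*√436362/167951777 ≈ 0.00013359 - 3.9331e-6*I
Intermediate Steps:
a(n) = 9 (a(n) = 3*3 = 9)
o(p, H) = -6 + H (o(p, H) = H - 6 = -6 + H)
P(h) = (139 + h)/(-6 + 2*h) (P(h) = (h + 139)/(h + (-6 + h)) = (139 + h)/(-6 + 2*h))
1/(√(P(a(-3)) - 48497) + (-25261 + 32740)) = 1/(√((139 + 9)/(2*(-3 + 9)) - 48497) + (-25261 + 32740)) = 1/(√((½)*148/6 - 48497) + 7479) = 1/(√((½)*(⅙)*148 - 48497) + 7479) = 1/(√(37/3 - 48497) + 7479) = 1/(√(-145454/3) + 7479) = 1/(I*√436362/3 + 7479) = 1/(7479 + I*√436362/3)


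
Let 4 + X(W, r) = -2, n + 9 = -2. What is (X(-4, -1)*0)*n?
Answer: 0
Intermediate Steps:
n = -11 (n = -9 - 2 = -11)
X(W, r) = -6 (X(W, r) = -4 - 2 = -6)
(X(-4, -1)*0)*n = -6*0*(-11) = 0*(-11) = 0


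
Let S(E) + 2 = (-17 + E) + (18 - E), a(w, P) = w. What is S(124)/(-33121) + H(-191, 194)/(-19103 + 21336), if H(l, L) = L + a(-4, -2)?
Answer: 572293/6723563 ≈ 0.085117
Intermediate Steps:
H(l, L) = -4 + L (H(l, L) = L - 4 = -4 + L)
S(E) = -1 (S(E) = -2 + ((-17 + E) + (18 - E)) = -2 + 1 = -1)
S(124)/(-33121) + H(-191, 194)/(-19103 + 21336) = -1/(-33121) + (-4 + 194)/(-19103 + 21336) = -1*(-1/33121) + 190/2233 = 1/33121 + 190*(1/2233) = 1/33121 + 190/2233 = 572293/6723563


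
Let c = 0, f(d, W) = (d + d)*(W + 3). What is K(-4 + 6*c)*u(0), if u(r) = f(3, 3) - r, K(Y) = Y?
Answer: -144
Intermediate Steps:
f(d, W) = 2*d*(3 + W) (f(d, W) = (2*d)*(3 + W) = 2*d*(3 + W))
u(r) = 36 - r (u(r) = 2*3*(3 + 3) - r = 2*3*6 - r = 36 - r)
K(-4 + 6*c)*u(0) = (-4 + 6*0)*(36 - 1*0) = (-4 + 0)*(36 + 0) = -4*36 = -144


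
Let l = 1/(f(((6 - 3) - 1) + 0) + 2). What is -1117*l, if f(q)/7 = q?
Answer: -1117/16 ≈ -69.813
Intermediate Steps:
f(q) = 7*q
l = 1/16 (l = 1/(7*(((6 - 3) - 1) + 0) + 2) = 1/(7*((3 - 1) + 0) + 2) = 1/(7*(2 + 0) + 2) = 1/(7*2 + 2) = 1/(14 + 2) = 1/16 ≈ 0.062500)
-1117*l = -1117*1/16 = -1117/16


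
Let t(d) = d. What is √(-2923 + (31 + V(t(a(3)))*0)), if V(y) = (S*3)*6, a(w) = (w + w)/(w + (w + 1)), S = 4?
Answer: 2*I*√723 ≈ 53.777*I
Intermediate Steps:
a(w) = 2*w/(1 + 2*w) (a(w) = (2*w)/(w + (1 + w)) = (2*w)/(1 + 2*w) = 2*w/(1 + 2*w))
V(y) = 72 (V(y) = (4*3)*6 = 12*6 = 72)
√(-2923 + (31 + V(t(a(3)))*0)) = √(-2923 + (31 + 72*0)) = √(-2923 + (31 + 0)) = √(-2923 + 31) = √(-2892) = 2*I*√723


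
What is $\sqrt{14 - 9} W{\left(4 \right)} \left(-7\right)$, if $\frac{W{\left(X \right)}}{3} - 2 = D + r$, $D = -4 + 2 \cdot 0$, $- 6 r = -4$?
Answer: $28 \sqrt{5} \approx 62.61$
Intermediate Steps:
$r = \frac{2}{3}$ ($r = \left(- \frac{1}{6}\right) \left(-4\right) = \frac{2}{3} \approx 0.66667$)
$D = -4$ ($D = -4 + 0 = -4$)
$W{\left(X \right)} = -4$ ($W{\left(X \right)} = 6 + 3 \left(-4 + \frac{2}{3}\right) = 6 + 3 \left(- \frac{10}{3}\right) = 6 - 10 = -4$)
$\sqrt{14 - 9} W{\left(4 \right)} \left(-7\right) = \sqrt{14 - 9} \left(-4\right) \left(-7\right) = \sqrt{5} \left(-4\right) \left(-7\right) = - 4 \sqrt{5} \left(-7\right) = 28 \sqrt{5}$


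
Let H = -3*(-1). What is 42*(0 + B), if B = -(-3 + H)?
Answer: 0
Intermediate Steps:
H = 3
B = 0 (B = -(-3 + 3) = -1*0 = 0)
42*(0 + B) = 42*(0 + 0) = 42*0 = 0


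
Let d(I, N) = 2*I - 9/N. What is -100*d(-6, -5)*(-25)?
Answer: -25500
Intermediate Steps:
d(I, N) = -9/N + 2*I
-100*d(-6, -5)*(-25) = -100*(-9/(-5) + 2*(-6))*(-25) = -100*(-9*(-1/5) - 12)*(-25) = -100*(9/5 - 12)*(-25) = -100*(-51/5)*(-25) = 1020*(-25) = -25500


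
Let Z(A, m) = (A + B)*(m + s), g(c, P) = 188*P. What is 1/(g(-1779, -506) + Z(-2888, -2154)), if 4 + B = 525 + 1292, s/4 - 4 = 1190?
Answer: -1/2913778 ≈ -3.4320e-7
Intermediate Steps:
s = 4776 (s = 16 + 4*1190 = 16 + 4760 = 4776)
B = 1813 (B = -4 + (525 + 1292) = -4 + 1817 = 1813)
Z(A, m) = (1813 + A)*(4776 + m) (Z(A, m) = (A + 1813)*(m + 4776) = (1813 + A)*(4776 + m))
1/(g(-1779, -506) + Z(-2888, -2154)) = 1/(188*(-506) + (8658888 + 1813*(-2154) + 4776*(-2888) - 2888*(-2154))) = 1/(-95128 + (8658888 - 3905202 - 13793088 + 6220752)) = 1/(-95128 - 2818650) = 1/(-2913778) = -1/2913778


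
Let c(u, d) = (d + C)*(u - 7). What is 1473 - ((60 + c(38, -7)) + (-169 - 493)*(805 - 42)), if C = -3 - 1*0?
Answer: 506829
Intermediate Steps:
C = -3 (C = -3 + 0 = -3)
c(u, d) = (-7 + u)*(-3 + d) (c(u, d) = (d - 3)*(u - 7) = (-3 + d)*(-7 + u) = (-7 + u)*(-3 + d))
1473 - ((60 + c(38, -7)) + (-169 - 493)*(805 - 42)) = 1473 - ((60 + (21 - 7*(-7) - 3*38 - 7*38)) + (-169 - 493)*(805 - 42)) = 1473 - ((60 + (21 + 49 - 114 - 266)) - 662*763) = 1473 - ((60 - 310) - 505106) = 1473 - (-250 - 505106) = 1473 - 1*(-505356) = 1473 + 505356 = 506829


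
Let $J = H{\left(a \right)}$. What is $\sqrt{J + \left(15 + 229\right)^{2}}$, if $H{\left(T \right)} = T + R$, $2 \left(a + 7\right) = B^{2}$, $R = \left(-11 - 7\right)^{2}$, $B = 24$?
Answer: $\sqrt{60141} \approx 245.24$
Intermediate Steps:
$R = 324$ ($R = \left(-18\right)^{2} = 324$)
$a = 281$ ($a = -7 + \frac{24^{2}}{2} = -7 + \frac{1}{2} \cdot 576 = -7 + 288 = 281$)
$H{\left(T \right)} = 324 + T$ ($H{\left(T \right)} = T + 324 = 324 + T$)
$J = 605$ ($J = 324 + 281 = 605$)
$\sqrt{J + \left(15 + 229\right)^{2}} = \sqrt{605 + \left(15 + 229\right)^{2}} = \sqrt{605 + 244^{2}} = \sqrt{605 + 59536} = \sqrt{60141}$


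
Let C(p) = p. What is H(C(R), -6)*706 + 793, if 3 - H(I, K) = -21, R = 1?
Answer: 17737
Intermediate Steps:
H(I, K) = 24 (H(I, K) = 3 - 1*(-21) = 3 + 21 = 24)
H(C(R), -6)*706 + 793 = 24*706 + 793 = 16944 + 793 = 17737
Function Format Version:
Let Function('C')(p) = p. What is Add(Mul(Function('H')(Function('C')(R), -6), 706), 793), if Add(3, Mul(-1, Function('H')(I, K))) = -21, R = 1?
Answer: 17737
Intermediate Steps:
Function('H')(I, K) = 24 (Function('H')(I, K) = Add(3, Mul(-1, -21)) = Add(3, 21) = 24)
Add(Mul(Function('H')(Function('C')(R), -6), 706), 793) = Add(Mul(24, 706), 793) = Add(16944, 793) = 17737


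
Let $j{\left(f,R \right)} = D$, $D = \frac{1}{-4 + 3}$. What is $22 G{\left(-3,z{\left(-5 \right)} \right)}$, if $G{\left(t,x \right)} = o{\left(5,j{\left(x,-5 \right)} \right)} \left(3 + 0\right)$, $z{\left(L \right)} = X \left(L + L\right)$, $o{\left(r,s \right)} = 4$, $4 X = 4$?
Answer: $264$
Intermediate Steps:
$X = 1$ ($X = \frac{1}{4} \cdot 4 = 1$)
$D = -1$ ($D = \frac{1}{-1} = -1$)
$j{\left(f,R \right)} = -1$
$z{\left(L \right)} = 2 L$ ($z{\left(L \right)} = 1 \left(L + L\right) = 1 \cdot 2 L = 2 L$)
$G{\left(t,x \right)} = 12$ ($G{\left(t,x \right)} = 4 \left(3 + 0\right) = 4 \cdot 3 = 12$)
$22 G{\left(-3,z{\left(-5 \right)} \right)} = 22 \cdot 12 = 264$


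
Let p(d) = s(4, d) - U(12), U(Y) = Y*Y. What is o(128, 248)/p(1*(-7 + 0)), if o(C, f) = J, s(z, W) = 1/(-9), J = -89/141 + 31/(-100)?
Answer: 39813/6095900 ≈ 0.0065311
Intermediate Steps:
U(Y) = Y²
J = -13271/14100 (J = -89*1/141 + 31*(-1/100) = -89/141 - 31/100 = -13271/14100 ≈ -0.94121)
s(z, W) = -⅑
p(d) = -1297/9 (p(d) = -⅑ - 1*12² = -⅑ - 1*144 = -⅑ - 144 = -1297/9)
o(C, f) = -13271/14100
o(128, 248)/p(1*(-7 + 0)) = -13271/(14100*(-1297/9)) = -13271/14100*(-9/1297) = 39813/6095900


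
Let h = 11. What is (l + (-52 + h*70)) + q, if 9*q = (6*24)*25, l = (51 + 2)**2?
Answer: 3927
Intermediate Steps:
l = 2809 (l = 53**2 = 2809)
q = 400 (q = ((6*24)*25)/9 = (144*25)/9 = (1/9)*3600 = 400)
(l + (-52 + h*70)) + q = (2809 + (-52 + 11*70)) + 400 = (2809 + (-52 + 770)) + 400 = (2809 + 718) + 400 = 3527 + 400 = 3927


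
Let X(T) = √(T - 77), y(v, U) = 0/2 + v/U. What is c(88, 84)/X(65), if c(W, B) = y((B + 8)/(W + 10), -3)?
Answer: 23*I*√3/441 ≈ 0.090334*I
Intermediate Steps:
y(v, U) = v/U (y(v, U) = 0*(½) + v/U = 0 + v/U = v/U)
c(W, B) = -(8 + B)/(3*(10 + W)) (c(W, B) = ((B + 8)/(W + 10))/(-3) = ((8 + B)/(10 + W))*(-⅓) = -(8 + B)/(3*(10 + W)))
X(T) = √(-77 + T)
c(88, 84)/X(65) = ((-8 - 1*84)/(3*(10 + 88)))/(√(-77 + 65)) = ((⅓)*(-8 - 84)/98)/(√(-12)) = ((⅓)*(1/98)*(-92))/((2*I*√3)) = -(-23)*I*√3/441 = 23*I*√3/441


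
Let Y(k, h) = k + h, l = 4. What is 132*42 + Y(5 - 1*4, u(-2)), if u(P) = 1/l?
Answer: 22181/4 ≈ 5545.3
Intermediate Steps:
u(P) = ¼ (u(P) = 1/4 = ¼)
Y(k, h) = h + k
132*42 + Y(5 - 1*4, u(-2)) = 132*42 + (¼ + (5 - 1*4)) = 5544 + (¼ + (5 - 4)) = 5544 + (¼ + 1) = 5544 + 5/4 = 22181/4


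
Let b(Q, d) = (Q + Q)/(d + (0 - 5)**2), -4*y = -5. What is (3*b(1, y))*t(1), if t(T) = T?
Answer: 8/35 ≈ 0.22857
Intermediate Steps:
y = 5/4 (y = -1/4*(-5) = 5/4 ≈ 1.2500)
b(Q, d) = 2*Q/(25 + d) (b(Q, d) = (2*Q)/(d + (-5)**2) = (2*Q)/(d + 25) = (2*Q)/(25 + d) = 2*Q/(25 + d))
(3*b(1, y))*t(1) = (3*(2*1/(25 + 5/4)))*1 = (3*(2*1/(105/4)))*1 = (3*(2*1*(4/105)))*1 = (3*(8/105))*1 = (8/35)*1 = 8/35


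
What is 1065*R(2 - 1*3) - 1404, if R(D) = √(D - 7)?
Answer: -1404 + 2130*I*√2 ≈ -1404.0 + 3012.3*I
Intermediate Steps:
R(D) = √(-7 + D)
1065*R(2 - 1*3) - 1404 = 1065*√(-7 + (2 - 1*3)) - 1404 = 1065*√(-7 + (2 - 3)) - 1404 = 1065*√(-7 - 1) - 1404 = 1065*√(-8) - 1404 = 1065*(2*I*√2) - 1404 = 2130*I*√2 - 1404 = -1404 + 2130*I*√2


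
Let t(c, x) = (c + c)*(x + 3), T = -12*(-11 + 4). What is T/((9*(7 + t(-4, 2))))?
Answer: -28/99 ≈ -0.28283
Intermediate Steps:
T = 84 (T = -12*(-7) = 84)
t(c, x) = 2*c*(3 + x) (t(c, x) = (2*c)*(3 + x) = 2*c*(3 + x))
T/((9*(7 + t(-4, 2)))) = 84/((9*(7 + 2*(-4)*(3 + 2)))) = 84/((9*(7 + 2*(-4)*5))) = 84/((9*(7 - 40))) = 84/((9*(-33))) = 84/(-297) = 84*(-1/297) = -28/99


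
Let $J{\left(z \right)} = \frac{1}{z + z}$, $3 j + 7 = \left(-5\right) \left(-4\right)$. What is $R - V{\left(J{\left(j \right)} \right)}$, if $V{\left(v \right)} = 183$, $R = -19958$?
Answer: $-20141$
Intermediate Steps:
$j = \frac{13}{3}$ ($j = - \frac{7}{3} + \frac{\left(-5\right) \left(-4\right)}{3} = - \frac{7}{3} + \frac{1}{3} \cdot 20 = - \frac{7}{3} + \frac{20}{3} = \frac{13}{3} \approx 4.3333$)
$J{\left(z \right)} = \frac{1}{2 z}$
$R - V{\left(J{\left(j \right)} \right)} = -19958 - 183 = -20141$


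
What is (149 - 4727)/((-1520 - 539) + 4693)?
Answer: -763/439 ≈ -1.7380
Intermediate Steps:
(149 - 4727)/((-1520 - 539) + 4693) = -4578/(-2059 + 4693) = -4578/2634 = -4578*1/2634 = -763/439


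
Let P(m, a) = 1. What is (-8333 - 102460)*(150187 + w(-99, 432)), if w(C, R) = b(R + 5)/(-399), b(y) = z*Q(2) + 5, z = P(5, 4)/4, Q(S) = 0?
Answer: -2213075698048/133 ≈ -1.6640e+10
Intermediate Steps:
z = ¼ (z = 1/4 = 1*(¼) = ¼ ≈ 0.25000)
b(y) = 5 (b(y) = (¼)*0 + 5 = 0 + 5 = 5)
w(C, R) = -5/399 (w(C, R) = 5/(-399) = 5*(-1/399) = -5/399)
(-8333 - 102460)*(150187 + w(-99, 432)) = (-8333 - 102460)*(150187 - 5/399) = -110793*59924608/399 = -2213075698048/133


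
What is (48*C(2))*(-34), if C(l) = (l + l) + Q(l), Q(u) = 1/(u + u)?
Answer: -6936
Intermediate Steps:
Q(u) = 1/(2*u)
C(l) = 1/(2*l) + 2*l (C(l) = (l + l) + 1/(2*l) = 2*l + 1/(2*l) = 1/(2*l) + 2*l)
(48*C(2))*(-34) = (48*((1/2)/2 + 2*2))*(-34) = (48*((1/2)*(1/2) + 4))*(-34) = (48*(1/4 + 4))*(-34) = (48*(17/4))*(-34) = 204*(-34) = -6936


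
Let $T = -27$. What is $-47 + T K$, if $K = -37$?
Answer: $952$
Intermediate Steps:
$-47 + T K = -47 - -999 = -47 + 999 = 952$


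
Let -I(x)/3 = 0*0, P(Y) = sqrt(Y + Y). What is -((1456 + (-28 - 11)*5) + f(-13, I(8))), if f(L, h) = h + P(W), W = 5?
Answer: -1261 - sqrt(10) ≈ -1264.2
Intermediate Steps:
P(Y) = sqrt(2)*sqrt(Y) (P(Y) = sqrt(2*Y) = sqrt(2)*sqrt(Y))
I(x) = 0 (I(x) = -0*0 = -3*0 = 0)
f(L, h) = h + sqrt(10) (f(L, h) = h + sqrt(2)*sqrt(5) = h + sqrt(10))
-((1456 + (-28 - 11)*5) + f(-13, I(8))) = -((1456 + (-28 - 11)*5) + (0 + sqrt(10))) = -((1456 - 39*5) + sqrt(10)) = -((1456 - 195) + sqrt(10)) = -(1261 + sqrt(10)) = -1261 - sqrt(10)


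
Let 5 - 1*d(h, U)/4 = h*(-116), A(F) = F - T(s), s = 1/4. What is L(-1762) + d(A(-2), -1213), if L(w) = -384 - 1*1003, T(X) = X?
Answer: -2411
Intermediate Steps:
s = ¼ ≈ 0.25000
L(w) = -1387 (L(w) = -384 - 1003 = -1387)
A(F) = -¼ + F (A(F) = F - 1*¼ = F - ¼ = -¼ + F)
d(h, U) = 20 + 464*h (d(h, U) = 20 - 4*h*(-116) = 20 - (-464)*h = 20 + 464*h)
L(-1762) + d(A(-2), -1213) = -1387 + (20 + 464*(-¼ - 2)) = -1387 + (20 + 464*(-9/4)) = -1387 + (20 - 1044) = -1387 - 1024 = -2411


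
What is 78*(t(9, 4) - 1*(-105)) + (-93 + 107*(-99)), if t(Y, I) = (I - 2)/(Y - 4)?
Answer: -12324/5 ≈ -2464.8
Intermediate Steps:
t(Y, I) = (-2 + I)/(-4 + Y)
78*(t(9, 4) - 1*(-105)) + (-93 + 107*(-99)) = 78*((-2 + 4)/(-4 + 9) - 1*(-105)) + (-93 + 107*(-99)) = 78*(2/5 + 105) + (-93 - 10593) = 78*((⅕)*2 + 105) - 10686 = 78*(⅖ + 105) - 10686 = 78*(527/5) - 10686 = 41106/5 - 10686 = -12324/5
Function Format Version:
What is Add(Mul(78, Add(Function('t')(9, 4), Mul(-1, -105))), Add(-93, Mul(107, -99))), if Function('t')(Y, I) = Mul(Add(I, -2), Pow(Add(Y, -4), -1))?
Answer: Rational(-12324, 5) ≈ -2464.8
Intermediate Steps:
Function('t')(Y, I) = Mul(Pow(Add(-4, Y), -1), Add(-2, I)) (Function('t')(Y, I) = Mul(Add(-2, I), Pow(Add(-4, Y), -1)) = Mul(Pow(Add(-4, Y), -1), Add(-2, I)))
Add(Mul(78, Add(Function('t')(9, 4), Mul(-1, -105))), Add(-93, Mul(107, -99))) = Add(Mul(78, Add(Mul(Pow(Add(-4, 9), -1), Add(-2, 4)), Mul(-1, -105))), Add(-93, Mul(107, -99))) = Add(Mul(78, Add(Mul(Pow(5, -1), 2), 105)), Add(-93, -10593)) = Add(Mul(78, Add(Mul(Rational(1, 5), 2), 105)), -10686) = Add(Mul(78, Add(Rational(2, 5), 105)), -10686) = Add(Mul(78, Rational(527, 5)), -10686) = Add(Rational(41106, 5), -10686) = Rational(-12324, 5)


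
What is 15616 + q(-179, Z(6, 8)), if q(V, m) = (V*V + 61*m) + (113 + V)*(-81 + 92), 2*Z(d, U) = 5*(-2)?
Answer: 46626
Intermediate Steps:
Z(d, U) = -5 (Z(d, U) = (5*(-2))/2 = (½)*(-10) = -5)
q(V, m) = 1243 + V² + 11*V + 61*m (q(V, m) = (V² + 61*m) + (113 + V)*11 = (V² + 61*m) + (1243 + 11*V) = 1243 + V² + 11*V + 61*m)
15616 + q(-179, Z(6, 8)) = 15616 + (1243 + (-179)² + 11*(-179) + 61*(-5)) = 15616 + (1243 + 32041 - 1969 - 305) = 15616 + 31010 = 46626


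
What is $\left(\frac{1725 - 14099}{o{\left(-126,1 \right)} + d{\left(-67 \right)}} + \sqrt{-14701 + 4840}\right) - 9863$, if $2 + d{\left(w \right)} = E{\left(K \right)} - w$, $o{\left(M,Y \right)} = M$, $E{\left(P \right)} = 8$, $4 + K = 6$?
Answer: $- \frac{510365}{53} + i \sqrt{9861} \approx -9629.5 + 99.303 i$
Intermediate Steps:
$K = 2$ ($K = -4 + 6 = 2$)
$d{\left(w \right)} = 6 - w$ ($d{\left(w \right)} = -2 - \left(-8 + w\right) = 6 - w$)
$\left(\frac{1725 - 14099}{o{\left(-126,1 \right)} + d{\left(-67 \right)}} + \sqrt{-14701 + 4840}\right) - 9863 = \left(\frac{1725 - 14099}{-126 + \left(6 - -67\right)} + \sqrt{-14701 + 4840}\right) - 9863 = \left(- \frac{12374}{-126 + \left(6 + 67\right)} + \sqrt{-9861}\right) - 9863 = \left(- \frac{12374}{-126 + 73} + i \sqrt{9861}\right) - 9863 = \left(- \frac{12374}{-53} + i \sqrt{9861}\right) - 9863 = \left(\left(-12374\right) \left(- \frac{1}{53}\right) + i \sqrt{9861}\right) - 9863 = \left(\frac{12374}{53} + i \sqrt{9861}\right) - 9863 = - \frac{510365}{53} + i \sqrt{9861}$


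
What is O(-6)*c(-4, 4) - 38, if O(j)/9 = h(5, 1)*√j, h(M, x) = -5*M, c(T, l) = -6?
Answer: -38 + 1350*I*√6 ≈ -38.0 + 3306.8*I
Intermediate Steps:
O(j) = -225*√j (O(j) = 9*((-5*5)*√j) = 9*(-25*√j) = -225*√j)
O(-6)*c(-4, 4) - 38 = -225*I*√6*(-6) - 38 = 1350*I*√6 - 38 = -38 + 1350*I*√6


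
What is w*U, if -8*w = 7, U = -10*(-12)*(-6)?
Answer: 630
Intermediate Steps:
U = -720 (U = 120*(-6) = -720)
w = -7/8 (w = -⅛*7 = -7/8 ≈ -0.87500)
w*U = -7/8*(-720) = 630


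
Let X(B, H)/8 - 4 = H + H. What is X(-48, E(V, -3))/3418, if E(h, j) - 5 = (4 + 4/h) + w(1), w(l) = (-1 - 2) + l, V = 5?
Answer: 392/8545 ≈ 0.045875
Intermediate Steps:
w(l) = -3 + l
E(h, j) = 7 + 4/h (E(h, j) = 5 + ((4 + 4/h) + (-3 + 1)) = 5 + ((4 + 4/h) - 2) = 5 + (2 + 4/h) = 7 + 4/h)
X(B, H) = 32 + 16*H (X(B, H) = 32 + 8*(H + H) = 32 + 8*(2*H) = 32 + 16*H)
X(-48, E(V, -3))/3418 = (32 + 16*(7 + 4/5))/3418 = (32 + 16*(7 + 4*(1/5)))*(1/3418) = (32 + 16*(7 + 4/5))*(1/3418) = (32 + 16*(39/5))*(1/3418) = (32 + 624/5)*(1/3418) = (784/5)*(1/3418) = 392/8545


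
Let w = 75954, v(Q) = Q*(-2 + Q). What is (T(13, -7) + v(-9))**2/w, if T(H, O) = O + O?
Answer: 7225/75954 ≈ 0.095123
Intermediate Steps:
T(H, O) = 2*O
(T(13, -7) + v(-9))**2/w = (2*(-7) - 9*(-2 - 9))**2/75954 = (-14 - 9*(-11))**2*(1/75954) = (-14 + 99)**2*(1/75954) = 85**2*(1/75954) = 7225*(1/75954) = 7225/75954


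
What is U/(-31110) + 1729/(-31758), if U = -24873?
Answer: 61343962/82332615 ≈ 0.74508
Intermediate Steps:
U/(-31110) + 1729/(-31758) = -24873/(-31110) + 1729/(-31758) = -24873*(-1/31110) + 1729*(-1/31758) = 8291/10370 - 1729/31758 = 61343962/82332615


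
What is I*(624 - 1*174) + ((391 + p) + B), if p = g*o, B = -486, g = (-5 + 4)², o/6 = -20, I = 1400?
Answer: 629785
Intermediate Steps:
o = -120 (o = 6*(-20) = -120)
g = 1 (g = (-1)² = 1)
p = -120 (p = 1*(-120) = -120)
I*(624 - 1*174) + ((391 + p) + B) = 1400*(624 - 1*174) + ((391 - 120) - 486) = 1400*(624 - 174) + (271 - 486) = 1400*450 - 215 = 630000 - 215 = 629785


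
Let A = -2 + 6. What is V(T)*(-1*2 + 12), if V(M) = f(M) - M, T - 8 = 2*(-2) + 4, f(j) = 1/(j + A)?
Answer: -475/6 ≈ -79.167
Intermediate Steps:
A = 4
f(j) = 1/(4 + j) (f(j) = 1/(j + 4) = 1/(4 + j))
T = 8 (T = 8 + (2*(-2) + 4) = 8 + (-4 + 4) = 8 + 0 = 8)
V(M) = 1/(4 + M) - M
V(T)*(-1*2 + 12) = ((1 - 1*8*(4 + 8))/(4 + 8))*(-1*2 + 12) = ((1 - 1*8*12)/12)*(-2 + 12) = ((1 - 96)/12)*10 = ((1/12)*(-95))*10 = -95/12*10 = -475/6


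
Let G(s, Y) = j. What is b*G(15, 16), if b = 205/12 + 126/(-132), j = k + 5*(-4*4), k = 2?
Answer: -27677/22 ≈ -1258.0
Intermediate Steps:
j = -78 (j = 2 + 5*(-4*4) = 2 + 5*(-16) = 2 - 80 = -78)
G(s, Y) = -78
b = 2129/132 (b = 205*(1/12) + 126*(-1/132) = 205/12 - 21/22 = 2129/132 ≈ 16.129)
b*G(15, 16) = (2129/132)*(-78) = -27677/22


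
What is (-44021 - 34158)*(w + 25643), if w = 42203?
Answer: -5304132434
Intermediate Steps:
(-44021 - 34158)*(w + 25643) = (-44021 - 34158)*(42203 + 25643) = -78179*67846 = -5304132434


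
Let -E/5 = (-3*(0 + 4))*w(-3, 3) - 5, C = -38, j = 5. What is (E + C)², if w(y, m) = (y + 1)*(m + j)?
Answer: 946729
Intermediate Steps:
w(y, m) = (1 + y)*(5 + m) (w(y, m) = (y + 1)*(m + 5) = (1 + y)*(5 + m))
E = -935 (E = -5*((-3*(0 + 4))*(5 + 3 + 5*(-3) + 3*(-3)) - 5) = -5*((-3*4)*(5 + 3 - 15 - 9) - 5) = -5*(-12*(-16) - 5) = -5*(192 - 5) = -5*187 = -935)
(E + C)² = (-935 - 38)² = (-973)² = 946729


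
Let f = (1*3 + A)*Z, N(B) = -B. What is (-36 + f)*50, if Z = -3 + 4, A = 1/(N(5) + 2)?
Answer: -5000/3 ≈ -1666.7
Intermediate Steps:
A = -1/3 (A = 1/(-1*5 + 2) = 1/(-5 + 2) = 1/(-3) = -1/3 ≈ -0.33333)
Z = 1
f = 8/3 (f = (1*3 - 1/3)*1 = (3 - 1/3)*1 = (8/3)*1 = 8/3 ≈ 2.6667)
(-36 + f)*50 = (-36 + 8/3)*50 = -100/3*50 = -5000/3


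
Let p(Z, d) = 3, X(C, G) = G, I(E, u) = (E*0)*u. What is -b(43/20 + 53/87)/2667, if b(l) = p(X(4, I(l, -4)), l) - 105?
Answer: 34/889 ≈ 0.038245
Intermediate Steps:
I(E, u) = 0 (I(E, u) = 0*u = 0)
b(l) = -102 (b(l) = 3 - 105 = -102)
-b(43/20 + 53/87)/2667 = -(-102)/2667 = -1*(-34/889) = 34/889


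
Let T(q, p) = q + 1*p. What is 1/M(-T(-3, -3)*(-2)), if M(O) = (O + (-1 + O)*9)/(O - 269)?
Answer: 281/129 ≈ 2.1783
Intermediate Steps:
T(q, p) = p + q (T(q, p) = q + p = p + q)
M(O) = (-9 + 10*O)/(-269 + O) (M(O) = (O + (-9 + 9*O))/(-269 + O) = (-9 + 10*O)/(-269 + O))
1/M(-T(-3, -3)*(-2)) = 1/((-9 + 10*(-(-3 - 3)*(-2)))/(-269 - (-3 - 3)*(-2))) = 1/((-9 + 10*(-1*(-6)*(-2)))/(-269 - 1*(-6)*(-2))) = 1/((-9 + 10*(6*(-2)))/(-269 + 6*(-2))) = 1/((-9 + 10*(-12))/(-269 - 12)) = 1/((-9 - 120)/(-281)) = 1/(-1/281*(-129)) = 1/(129/281) = 281/129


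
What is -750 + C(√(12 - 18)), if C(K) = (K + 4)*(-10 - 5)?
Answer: -810 - 15*I*√6 ≈ -810.0 - 36.742*I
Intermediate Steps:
C(K) = -60 - 15*K (C(K) = (4 + K)*(-15) = -60 - 15*K)
-750 + C(√(12 - 18)) = -750 + (-60 - 15*√(12 - 18)) = -750 + (-60 - 15*I*√6) = -810 - 15*I*√6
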